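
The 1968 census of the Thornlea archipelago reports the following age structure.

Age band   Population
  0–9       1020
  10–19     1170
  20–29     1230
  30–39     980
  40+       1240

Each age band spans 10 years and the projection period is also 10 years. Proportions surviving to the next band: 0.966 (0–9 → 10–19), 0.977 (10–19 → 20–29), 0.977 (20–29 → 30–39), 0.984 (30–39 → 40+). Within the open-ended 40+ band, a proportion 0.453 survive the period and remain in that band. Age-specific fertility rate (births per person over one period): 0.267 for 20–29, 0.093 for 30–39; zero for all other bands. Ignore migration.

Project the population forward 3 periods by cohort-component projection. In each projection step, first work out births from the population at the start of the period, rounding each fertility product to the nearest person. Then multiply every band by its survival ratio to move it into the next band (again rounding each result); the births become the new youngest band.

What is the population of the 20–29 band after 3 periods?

After projecting period 1:
Births: 1230 × 0.267 = 328  |  980 × 0.093 = 91 → 419
10–19: 1020 × 0.966 = 985
20–29: 1170 × 0.977 = 1143
30–39: 1230 × 0.977 = 1202
40+: 980 × 0.984 + 1240 × 0.453 = 964 + 562 = 1526
Population now: 0–9=419, 10–19=985, 20–29=1143, 30–39=1202, 40+=1526
After projecting period 2:
Births: 1143 × 0.267 = 305  |  1202 × 0.093 = 112 → 417
10–19: 419 × 0.966 = 405
20–29: 985 × 0.977 = 962
30–39: 1143 × 0.977 = 1117
40+: 1202 × 0.984 + 1526 × 0.453 = 1183 + 691 = 1874
Population now: 0–9=417, 10–19=405, 20–29=962, 30–39=1117, 40+=1874
After projecting period 3:
Births: 962 × 0.267 = 257  |  1117 × 0.093 = 104 → 361
10–19: 417 × 0.966 = 403
20–29: 405 × 0.977 = 396
30–39: 962 × 0.977 = 940
40+: 1117 × 0.984 + 1874 × 0.453 = 1099 + 849 = 1948
Population now: 0–9=361, 10–19=403, 20–29=396, 30–39=940, 40+=1948

396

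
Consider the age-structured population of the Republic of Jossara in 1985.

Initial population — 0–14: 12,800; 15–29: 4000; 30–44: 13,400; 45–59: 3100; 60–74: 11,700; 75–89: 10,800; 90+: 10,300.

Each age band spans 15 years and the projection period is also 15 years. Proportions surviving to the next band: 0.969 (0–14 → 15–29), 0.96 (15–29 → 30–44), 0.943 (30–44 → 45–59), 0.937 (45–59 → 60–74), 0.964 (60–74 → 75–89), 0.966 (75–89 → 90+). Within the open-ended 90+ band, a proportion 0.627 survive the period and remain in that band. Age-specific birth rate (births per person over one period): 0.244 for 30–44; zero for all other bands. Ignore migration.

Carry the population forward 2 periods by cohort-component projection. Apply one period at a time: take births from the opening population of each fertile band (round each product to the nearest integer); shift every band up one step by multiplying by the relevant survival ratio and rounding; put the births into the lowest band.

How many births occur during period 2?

[period 1]
Births: 13400 * 0.244 = 3270
15–29: 12800 * 0.969 = 12403
30–44: 4000 * 0.96 = 3840
45–59: 13400 * 0.943 = 12636
60–74: 3100 * 0.937 = 2905
75–89: 11700 * 0.964 = 11279
90+: 10800 * 0.966 + 10300 * 0.627 = 10433 + 6458 = 16891
Giving 3270 / 12403 / 3840 / 12636 / 2905 / 11279 / 16891.
[period 2]
Births: 3840 * 0.244 = 937
15–29: 3270 * 0.969 = 3169
30–44: 12403 * 0.96 = 11907
45–59: 3840 * 0.943 = 3621
60–74: 12636 * 0.937 = 11840
75–89: 2905 * 0.964 = 2800
90+: 11279 * 0.966 + 16891 * 0.627 = 10896 + 10591 = 21487
Giving 937 / 3169 / 11907 / 3621 / 11840 / 2800 / 21487.

937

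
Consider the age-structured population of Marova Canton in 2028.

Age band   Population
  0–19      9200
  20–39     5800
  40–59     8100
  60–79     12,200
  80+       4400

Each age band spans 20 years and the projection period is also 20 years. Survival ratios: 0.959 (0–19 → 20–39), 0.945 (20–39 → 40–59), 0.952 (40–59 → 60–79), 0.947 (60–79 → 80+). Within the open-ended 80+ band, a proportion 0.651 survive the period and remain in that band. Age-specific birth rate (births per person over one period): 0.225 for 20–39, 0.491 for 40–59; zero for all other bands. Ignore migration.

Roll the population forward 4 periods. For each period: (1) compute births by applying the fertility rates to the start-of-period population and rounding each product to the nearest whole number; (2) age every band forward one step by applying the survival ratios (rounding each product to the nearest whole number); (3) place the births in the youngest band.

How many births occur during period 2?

4676

[period 1]
Births: 5800 × 0.225 = 1305, 8100 × 0.491 = 3977 → 5282
20–39: 9200 × 0.959 = 8823
40–59: 5800 × 0.945 = 5481
60–79: 8100 × 0.952 = 7711
80+: 12200 × 0.947 + 4400 × 0.651 = 11553 + 2864 = 14417
Giving 5282 / 8823 / 5481 / 7711 / 14417.
[period 2]
Births: 8823 × 0.225 = 1985, 5481 × 0.491 = 2691 → 4676
20–39: 5282 × 0.959 = 5065
40–59: 8823 × 0.945 = 8338
60–79: 5481 × 0.952 = 5218
80+: 7711 × 0.947 + 14417 × 0.651 = 7302 + 9385 = 16687
Giving 4676 / 5065 / 8338 / 5218 / 16687.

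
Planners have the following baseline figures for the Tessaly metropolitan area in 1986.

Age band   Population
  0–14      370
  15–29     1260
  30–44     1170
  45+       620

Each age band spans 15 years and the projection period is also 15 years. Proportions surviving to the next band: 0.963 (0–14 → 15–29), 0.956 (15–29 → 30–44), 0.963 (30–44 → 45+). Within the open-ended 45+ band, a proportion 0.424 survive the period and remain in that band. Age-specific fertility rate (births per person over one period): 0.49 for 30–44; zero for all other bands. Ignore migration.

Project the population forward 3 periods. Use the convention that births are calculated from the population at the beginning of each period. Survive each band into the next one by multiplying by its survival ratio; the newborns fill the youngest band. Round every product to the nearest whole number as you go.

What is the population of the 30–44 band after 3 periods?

528

— Period 1 —
Births: 1170 × 0.49 = 573
15–29: 370 × 0.963 = 356
30–44: 1260 × 0.956 = 1205
45+: 1170 × 0.963 + 620 × 0.424 = 1127 + 263 = 1390
→ [573, 356, 1205, 1390]
— Period 2 —
Births: 1205 × 0.49 = 590
15–29: 573 × 0.963 = 552
30–44: 356 × 0.956 = 340
45+: 1205 × 0.963 + 1390 × 0.424 = 1160 + 589 = 1749
→ [590, 552, 340, 1749]
— Period 3 —
Births: 340 × 0.49 = 167
15–29: 590 × 0.963 = 568
30–44: 552 × 0.956 = 528
45+: 340 × 0.963 + 1749 × 0.424 = 327 + 742 = 1069
→ [167, 568, 528, 1069]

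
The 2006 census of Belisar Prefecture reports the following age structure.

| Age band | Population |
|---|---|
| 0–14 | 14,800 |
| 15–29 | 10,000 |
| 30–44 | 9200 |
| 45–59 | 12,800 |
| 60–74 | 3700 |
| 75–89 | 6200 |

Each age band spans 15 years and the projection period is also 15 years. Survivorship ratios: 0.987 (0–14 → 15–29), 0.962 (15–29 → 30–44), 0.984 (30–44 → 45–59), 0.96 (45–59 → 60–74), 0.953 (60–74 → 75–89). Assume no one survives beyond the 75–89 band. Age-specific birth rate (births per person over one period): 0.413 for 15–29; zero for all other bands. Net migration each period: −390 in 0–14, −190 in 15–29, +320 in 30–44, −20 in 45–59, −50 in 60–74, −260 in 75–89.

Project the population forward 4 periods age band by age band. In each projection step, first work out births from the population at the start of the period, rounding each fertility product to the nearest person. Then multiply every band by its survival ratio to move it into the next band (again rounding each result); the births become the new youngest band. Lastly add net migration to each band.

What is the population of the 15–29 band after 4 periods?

[period 1]
Births: 10000 × 0.413 = 4130
15–29: 14800 × 0.987 = 14608
30–44: 10000 × 0.962 = 9620
45–59: 9200 × 0.984 = 9053
60–74: 12800 × 0.96 = 12288
75–89: 3700 × 0.953 = 3526
Net migration: 0–14 − 390 → 3740; 15–29 − 190 → 14418; 30–44 + 320 → 9940; 45–59 − 20 → 9033; 60–74 − 50 → 12238; 75–89 − 260 → 3266
Giving 3740 / 14418 / 9940 / 9033 / 12238 / 3266.
[period 2]
Births: 14418 × 0.413 = 5955
15–29: 3740 × 0.987 = 3691
30–44: 14418 × 0.962 = 13870
45–59: 9940 × 0.984 = 9781
60–74: 9033 × 0.96 = 8672
75–89: 12238 × 0.953 = 11663
Net migration: 0–14 − 390 → 5565; 15–29 − 190 → 3501; 30–44 + 320 → 14190; 45–59 − 20 → 9761; 60–74 − 50 → 8622; 75–89 − 260 → 11403
Giving 5565 / 3501 / 14190 / 9761 / 8622 / 11403.
[period 3]
Births: 3501 × 0.413 = 1446
15–29: 5565 × 0.987 = 5493
30–44: 3501 × 0.962 = 3368
45–59: 14190 × 0.984 = 13963
60–74: 9761 × 0.96 = 9371
75–89: 8622 × 0.953 = 8217
Net migration: 0–14 − 390 → 1056; 15–29 − 190 → 5303; 30–44 + 320 → 3688; 45–59 − 20 → 13943; 60–74 − 50 → 9321; 75–89 − 260 → 7957
Giving 1056 / 5303 / 3688 / 13943 / 9321 / 7957.
[period 4]
Births: 5303 × 0.413 = 2190
15–29: 1056 × 0.987 = 1042
30–44: 5303 × 0.962 = 5101
45–59: 3688 × 0.984 = 3629
60–74: 13943 × 0.96 = 13385
75–89: 9321 × 0.953 = 8883
Net migration: 0–14 − 390 → 1800; 15–29 − 190 → 852; 30–44 + 320 → 5421; 45–59 − 20 → 3609; 60–74 − 50 → 13335; 75–89 − 260 → 8623
Giving 1800 / 852 / 5421 / 3609 / 13335 / 8623.

852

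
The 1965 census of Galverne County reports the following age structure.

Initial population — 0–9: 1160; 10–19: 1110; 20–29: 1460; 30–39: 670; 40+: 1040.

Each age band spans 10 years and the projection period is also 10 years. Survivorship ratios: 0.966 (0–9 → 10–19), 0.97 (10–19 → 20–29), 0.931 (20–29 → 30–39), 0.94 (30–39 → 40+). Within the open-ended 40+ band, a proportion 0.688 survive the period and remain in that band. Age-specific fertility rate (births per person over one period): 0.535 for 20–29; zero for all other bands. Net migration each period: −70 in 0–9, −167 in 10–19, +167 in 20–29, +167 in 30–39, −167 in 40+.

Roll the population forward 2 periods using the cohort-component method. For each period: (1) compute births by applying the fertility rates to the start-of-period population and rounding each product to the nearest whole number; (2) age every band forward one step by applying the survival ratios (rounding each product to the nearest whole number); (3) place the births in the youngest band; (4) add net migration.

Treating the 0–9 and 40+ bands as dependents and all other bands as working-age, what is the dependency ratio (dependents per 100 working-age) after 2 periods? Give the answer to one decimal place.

91.0

Let group 1 be 0–9 through group 5 = 40+.
After projecting period 1:
Births: 1460 × 0.535 = 781
Group 2: 1160 × 0.966 = 1121
Group 3: 1110 × 0.97 = 1077
Group 4: 1460 × 0.931 = 1359
Group 5: 670 × 0.94 + 1040 × 0.688 = 630 + 716 = 1346
Net migration: Group 1 − 70 → 711; Group 2 − 167 → 954; Group 3 + 167 → 1244; Group 4 + 167 → 1526; Group 5 − 167 → 1179
Giving 711 / 954 / 1244 / 1526 / 1179.
After projecting period 2:
Births: 1244 × 0.535 = 666
Group 2: 711 × 0.966 = 687
Group 3: 954 × 0.97 = 925
Group 4: 1244 × 0.931 = 1158
Group 5: 1526 × 0.94 + 1179 × 0.688 = 1434 + 811 = 2245
Net migration: Group 1 − 70 → 596; Group 2 − 167 → 520; Group 3 + 167 → 1092; Group 4 + 167 → 1325; Group 5 − 167 → 2078
Giving 596 / 520 / 1092 / 1325 / 2078.
Dependents (band 0–9 + band 40+) = 596 + 2078 = 2674; working-age = 2937; ratio = 2674/2937 × 100 = 91.0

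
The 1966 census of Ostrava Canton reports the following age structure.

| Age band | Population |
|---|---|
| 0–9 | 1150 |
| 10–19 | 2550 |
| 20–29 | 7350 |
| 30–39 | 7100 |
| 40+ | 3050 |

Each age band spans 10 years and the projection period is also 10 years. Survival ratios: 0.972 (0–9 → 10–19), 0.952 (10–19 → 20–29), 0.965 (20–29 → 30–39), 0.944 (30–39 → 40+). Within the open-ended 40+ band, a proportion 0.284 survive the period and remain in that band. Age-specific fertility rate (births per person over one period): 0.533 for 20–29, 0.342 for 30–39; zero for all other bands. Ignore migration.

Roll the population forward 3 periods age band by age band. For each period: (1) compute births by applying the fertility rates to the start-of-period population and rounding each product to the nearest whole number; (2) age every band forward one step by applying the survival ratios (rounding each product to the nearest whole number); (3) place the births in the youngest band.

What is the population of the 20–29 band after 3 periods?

5872

— Period 1 —
Births: 7350 × 0.533 = 3918  |  7100 × 0.342 = 2428 → total 6346
10–19: 1150 × 0.972 = 1118
20–29: 2550 × 0.952 = 2428
30–39: 7350 × 0.965 = 7093
40+: 7100 × 0.944 + 3050 × 0.284 = 6702 + 866 = 7568
Population now: 0–9=6346, 10–19=1118, 20–29=2428, 30–39=7093, 40+=7568
— Period 2 —
Births: 2428 × 0.533 = 1294  |  7093 × 0.342 = 2426 → total 3720
10–19: 6346 × 0.972 = 6168
20–29: 1118 × 0.952 = 1064
30–39: 2428 × 0.965 = 2343
40+: 7093 × 0.944 + 7568 × 0.284 = 6696 + 2149 = 8845
Population now: 0–9=3720, 10–19=6168, 20–29=1064, 30–39=2343, 40+=8845
— Period 3 —
Births: 1064 × 0.533 = 567  |  2343 × 0.342 = 801 → total 1368
10–19: 3720 × 0.972 = 3616
20–29: 6168 × 0.952 = 5872
30–39: 1064 × 0.965 = 1027
40+: 2343 × 0.944 + 8845 × 0.284 = 2212 + 2512 = 4724
Population now: 0–9=1368, 10–19=3616, 20–29=5872, 30–39=1027, 40+=4724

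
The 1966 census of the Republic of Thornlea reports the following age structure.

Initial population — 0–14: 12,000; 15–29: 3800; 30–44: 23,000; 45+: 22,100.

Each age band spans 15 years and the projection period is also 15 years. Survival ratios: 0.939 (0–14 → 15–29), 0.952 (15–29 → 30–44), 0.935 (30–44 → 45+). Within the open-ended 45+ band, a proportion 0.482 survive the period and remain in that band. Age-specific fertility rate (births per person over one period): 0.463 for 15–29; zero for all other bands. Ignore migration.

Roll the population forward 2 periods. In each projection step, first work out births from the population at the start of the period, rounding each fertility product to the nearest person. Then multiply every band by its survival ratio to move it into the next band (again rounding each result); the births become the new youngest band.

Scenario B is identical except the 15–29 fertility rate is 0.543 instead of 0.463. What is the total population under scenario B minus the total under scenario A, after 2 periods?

1187

Numbering the groups 1..4 from youngest to oldest:
[period 1]
Births: 3800 × 0.463 = 1759
Group 2: 12000 × 0.939 = 11268
Group 3: 3800 × 0.952 = 3618
Group 4: 23000 × 0.935 + 22100 × 0.482 = 21505 + 10652 = 32157
Giving 1759 / 11268 / 3618 / 32157.
[period 2]
Births: 11268 × 0.463 = 5217
Group 2: 1759 × 0.939 = 1652
Group 3: 11268 × 0.952 = 10727
Group 4: 3618 × 0.935 + 32157 × 0.482 = 3383 + 15500 = 18883
Giving 5217 / 1652 / 10727 / 18883.
Scenario A total after 2 periods: 36479
Scenario B projection —
[period 1]
Births: 3800 × 0.543 = 2063
Group 2: 12000 × 0.939 = 11268
Group 3: 3800 × 0.952 = 3618
Group 4: 23000 × 0.935 + 22100 × 0.482 = 21505 + 10652 = 32157
Giving 2063 / 11268 / 3618 / 32157.
[period 2]
Births: 11268 × 0.543 = 6119
Group 2: 2063 × 0.939 = 1937
Group 3: 11268 × 0.952 = 10727
Group 4: 3618 × 0.935 + 32157 × 0.482 = 3383 + 15500 = 18883
Giving 6119 / 1937 / 10727 / 18883.
Scenario B total after 2 periods: 37666
Difference B − A = 37666 − 36479 = 1187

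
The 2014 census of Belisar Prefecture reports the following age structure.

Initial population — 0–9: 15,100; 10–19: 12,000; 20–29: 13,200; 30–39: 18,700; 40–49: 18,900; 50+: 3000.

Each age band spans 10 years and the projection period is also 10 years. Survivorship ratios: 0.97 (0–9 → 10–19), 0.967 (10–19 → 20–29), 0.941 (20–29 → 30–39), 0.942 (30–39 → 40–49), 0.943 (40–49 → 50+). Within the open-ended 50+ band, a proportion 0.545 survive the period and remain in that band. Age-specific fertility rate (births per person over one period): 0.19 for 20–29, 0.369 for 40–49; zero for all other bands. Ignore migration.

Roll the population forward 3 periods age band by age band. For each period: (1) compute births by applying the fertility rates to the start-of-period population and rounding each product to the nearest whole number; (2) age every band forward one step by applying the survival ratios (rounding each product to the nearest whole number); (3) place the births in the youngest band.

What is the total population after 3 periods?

After projecting period 1:
Births: 13200 × 0.19 = 2508  |  18900 × 0.369 = 6974 → total 9482
10–19: 15100 × 0.97 = 14647
20–29: 12000 × 0.967 = 11604
30–39: 13200 × 0.941 = 12421
40–49: 18700 × 0.942 = 17615
50+: 18900 × 0.943 + 3000 × 0.545 = 17823 + 1635 = 19458
Population now: 0–9=9482, 10–19=14647, 20–29=11604, 30–39=12421, 40–49=17615, 50+=19458
After projecting period 2:
Births: 11604 × 0.19 = 2205  |  17615 × 0.369 = 6500 → total 8705
10–19: 9482 × 0.97 = 9198
20–29: 14647 × 0.967 = 14164
30–39: 11604 × 0.941 = 10919
40–49: 12421 × 0.942 = 11701
50+: 17615 × 0.943 + 19458 × 0.545 = 16611 + 10605 = 27216
Population now: 0–9=8705, 10–19=9198, 20–29=14164, 30–39=10919, 40–49=11701, 50+=27216
After projecting period 3:
Births: 14164 × 0.19 = 2691  |  11701 × 0.369 = 4318 → total 7009
10–19: 8705 × 0.97 = 8444
20–29: 9198 × 0.967 = 8894
30–39: 14164 × 0.941 = 13328
40–49: 10919 × 0.942 = 10286
50+: 11701 × 0.943 + 27216 × 0.545 = 11034 + 14833 = 25867
Population now: 0–9=7009, 10–19=8444, 20–29=8894, 30–39=13328, 40–49=10286, 50+=25867
Total after period 3: 7009 + 8444 + 8894 + 13328 + 10286 + 25867 = 73828

73828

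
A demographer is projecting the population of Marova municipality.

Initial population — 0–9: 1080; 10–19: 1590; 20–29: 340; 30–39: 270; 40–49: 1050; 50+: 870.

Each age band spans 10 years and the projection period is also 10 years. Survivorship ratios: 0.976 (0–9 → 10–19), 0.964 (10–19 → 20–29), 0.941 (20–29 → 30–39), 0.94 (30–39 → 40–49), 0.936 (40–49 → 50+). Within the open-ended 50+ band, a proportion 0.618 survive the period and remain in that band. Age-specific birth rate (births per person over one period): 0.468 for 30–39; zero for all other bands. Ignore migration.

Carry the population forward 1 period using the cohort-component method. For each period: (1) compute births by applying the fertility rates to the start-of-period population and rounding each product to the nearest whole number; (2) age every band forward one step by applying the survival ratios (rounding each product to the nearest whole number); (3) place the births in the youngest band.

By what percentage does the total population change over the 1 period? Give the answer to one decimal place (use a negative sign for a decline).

Call the groups 1 to 6, youngest first.
After projecting period 1:
Births: 270 × 0.468 = 126
Group 2: 1080 × 0.976 = 1054
Group 3: 1590 × 0.964 = 1533
Group 4: 340 × 0.941 = 320
Group 5: 270 × 0.94 = 254
Group 6: 1050 × 0.936 + 870 × 0.618 = 983 + 538 = 1521
→ [126, 1054, 1533, 320, 254, 1521]
Total: 5200 → 4808; change = -392; percentage change = -7.5%

-7.5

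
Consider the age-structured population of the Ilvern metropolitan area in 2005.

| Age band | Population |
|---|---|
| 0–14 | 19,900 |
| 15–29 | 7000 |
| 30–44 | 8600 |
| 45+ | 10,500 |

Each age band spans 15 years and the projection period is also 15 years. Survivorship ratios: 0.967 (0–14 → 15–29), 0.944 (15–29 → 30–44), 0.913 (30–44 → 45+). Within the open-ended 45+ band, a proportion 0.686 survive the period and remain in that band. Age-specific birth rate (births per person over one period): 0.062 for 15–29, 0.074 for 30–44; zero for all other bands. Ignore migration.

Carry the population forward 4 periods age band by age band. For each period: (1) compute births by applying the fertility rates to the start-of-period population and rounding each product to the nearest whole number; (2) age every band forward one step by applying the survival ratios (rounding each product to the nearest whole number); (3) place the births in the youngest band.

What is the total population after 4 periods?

23039

Numbering the groups 1..4 from youngest to oldest:
[period 1]
Births: 7000 * 0.062 = 434 ; 8600 * 0.074 = 636 ⇒ total 1070
Group 2: 19900 * 0.967 = 19243
Group 3: 7000 * 0.944 = 6608
Group 4: 8600 * 0.913 + 10500 * 0.686 = 7852 + 7203 = 15055
End of period: [1070, 19243, 6608, 15055]
[period 2]
Births: 19243 * 0.062 = 1193 ; 6608 * 0.074 = 489 ⇒ total 1682
Group 2: 1070 * 0.967 = 1035
Group 3: 19243 * 0.944 = 18165
Group 4: 6608 * 0.913 + 15055 * 0.686 = 6033 + 10328 = 16361
End of period: [1682, 1035, 18165, 16361]
[period 3]
Births: 1035 * 0.062 = 64 ; 18165 * 0.074 = 1344 ⇒ total 1408
Group 2: 1682 * 0.967 = 1626
Group 3: 1035 * 0.944 = 977
Group 4: 18165 * 0.913 + 16361 * 0.686 = 16585 + 11224 = 27809
End of period: [1408, 1626, 977, 27809]
[period 4]
Births: 1626 * 0.062 = 101 ; 977 * 0.074 = 72 ⇒ total 173
Group 2: 1408 * 0.967 = 1362
Group 3: 1626 * 0.944 = 1535
Group 4: 977 * 0.913 + 27809 * 0.686 = 892 + 19077 = 19969
End of period: [173, 1362, 1535, 19969]
Total after period 4: 173 + 1362 + 1535 + 19969 = 23039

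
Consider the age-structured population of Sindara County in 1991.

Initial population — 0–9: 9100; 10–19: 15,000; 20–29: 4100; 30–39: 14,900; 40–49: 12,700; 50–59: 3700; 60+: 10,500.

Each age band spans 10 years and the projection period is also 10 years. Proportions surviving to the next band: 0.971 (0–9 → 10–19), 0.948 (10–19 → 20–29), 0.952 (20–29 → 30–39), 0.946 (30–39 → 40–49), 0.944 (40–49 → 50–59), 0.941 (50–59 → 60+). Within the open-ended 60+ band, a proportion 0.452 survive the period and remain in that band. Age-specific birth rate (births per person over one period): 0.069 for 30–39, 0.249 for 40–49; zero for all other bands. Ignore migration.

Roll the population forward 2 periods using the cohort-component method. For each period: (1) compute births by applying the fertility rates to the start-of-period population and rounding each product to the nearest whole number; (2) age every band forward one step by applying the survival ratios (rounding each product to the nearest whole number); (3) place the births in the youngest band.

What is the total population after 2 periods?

Period 1:
Births: 14900 × 0.069 = 1028 ; 12700 × 0.249 = 3162 ⇒ total 4190
10–19: 9100 × 0.971 = 8836
20–29: 15000 × 0.948 = 14220
30–39: 4100 × 0.952 = 3903
40–49: 14900 × 0.946 = 14095
50–59: 12700 × 0.944 = 11989
60+: 3700 × 0.941 + 10500 × 0.452 = 3482 + 4746 = 8228
→ [4190, 8836, 14220, 3903, 14095, 11989, 8228]
Period 2:
Births: 3903 × 0.069 = 269 ; 14095 × 0.249 = 3510 ⇒ total 3779
10–19: 4190 × 0.971 = 4068
20–29: 8836 × 0.948 = 8377
30–39: 14220 × 0.952 = 13537
40–49: 3903 × 0.946 = 3692
50–59: 14095 × 0.944 = 13306
60+: 11989 × 0.941 + 8228 × 0.452 = 11282 + 3719 = 15001
→ [3779, 4068, 8377, 13537, 3692, 13306, 15001]
Total after period 2: 3779 + 4068 + 8377 + 13537 + 3692 + 13306 + 15001 = 61760

61760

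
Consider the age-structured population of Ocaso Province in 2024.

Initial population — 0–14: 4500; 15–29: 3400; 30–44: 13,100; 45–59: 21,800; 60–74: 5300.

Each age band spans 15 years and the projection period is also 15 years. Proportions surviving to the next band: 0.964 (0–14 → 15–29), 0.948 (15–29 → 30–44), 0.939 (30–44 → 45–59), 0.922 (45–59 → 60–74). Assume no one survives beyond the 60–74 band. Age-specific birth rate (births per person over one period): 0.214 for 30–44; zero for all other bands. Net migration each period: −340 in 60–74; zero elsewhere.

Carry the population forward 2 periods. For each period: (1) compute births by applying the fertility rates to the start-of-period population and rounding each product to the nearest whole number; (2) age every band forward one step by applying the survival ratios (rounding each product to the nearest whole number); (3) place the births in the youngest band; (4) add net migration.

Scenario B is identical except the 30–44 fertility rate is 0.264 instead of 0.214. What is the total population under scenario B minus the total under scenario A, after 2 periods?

After projecting period 1:
Births: 13100 × 0.214 = 2803
15–29: 4500 × 0.964 = 4338
30–44: 3400 × 0.948 = 3223
45–59: 13100 × 0.939 = 12301
60–74: 21800 × 0.922 = 20100
Net migration: 60–74 − 340 → 19760
Population now: 0–14=2803, 15–29=4338, 30–44=3223, 45–59=12301, 60–74=19760
After projecting period 2:
Births: 3223 × 0.214 = 690
15–29: 2803 × 0.964 = 2702
30–44: 4338 × 0.948 = 4112
45–59: 3223 × 0.939 = 3026
60–74: 12301 × 0.922 = 11342
Net migration: 60–74 − 340 → 11002
Population now: 0–14=690, 15–29=2702, 30–44=4112, 45–59=3026, 60–74=11002
Scenario A total after 2 periods: 21532
Scenario B projection —
After projecting period 1:
Births: 13100 × 0.264 = 3458
15–29: 4500 × 0.964 = 4338
30–44: 3400 × 0.948 = 3223
45–59: 13100 × 0.939 = 12301
60–74: 21800 × 0.922 = 20100
Net migration: 60–74 − 340 → 19760
Population now: 0–14=3458, 15–29=4338, 30–44=3223, 45–59=12301, 60–74=19760
After projecting period 2:
Births: 3223 × 0.264 = 851
15–29: 3458 × 0.964 = 3334
30–44: 4338 × 0.948 = 4112
45–59: 3223 × 0.939 = 3026
60–74: 12301 × 0.922 = 11342
Net migration: 60–74 − 340 → 11002
Population now: 0–14=851, 15–29=3334, 30–44=4112, 45–59=3026, 60–74=11002
Scenario B total after 2 periods: 22325
Difference B − A = 22325 − 21532 = 793

793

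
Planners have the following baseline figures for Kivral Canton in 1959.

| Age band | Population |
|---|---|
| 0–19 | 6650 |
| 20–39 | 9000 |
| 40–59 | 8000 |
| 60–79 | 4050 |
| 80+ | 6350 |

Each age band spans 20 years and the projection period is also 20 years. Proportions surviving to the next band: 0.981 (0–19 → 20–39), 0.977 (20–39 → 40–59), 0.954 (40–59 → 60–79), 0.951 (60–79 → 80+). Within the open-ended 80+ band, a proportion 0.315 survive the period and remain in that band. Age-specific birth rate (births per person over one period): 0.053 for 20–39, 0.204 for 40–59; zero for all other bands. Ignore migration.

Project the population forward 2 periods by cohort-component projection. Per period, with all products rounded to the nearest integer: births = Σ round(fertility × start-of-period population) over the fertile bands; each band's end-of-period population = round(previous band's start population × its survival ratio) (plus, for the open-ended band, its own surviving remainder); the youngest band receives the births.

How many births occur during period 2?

Period 1:
Births: 9000 × 0.053 = 477, 8000 × 0.204 = 1632 → total 2109
20–39: 6650 × 0.981 = 6524
40–59: 9000 × 0.977 = 8793
60–79: 8000 × 0.954 = 7632
80+: 4050 × 0.951 + 6350 × 0.315 = 3852 + 2000 = 5852
Giving 2109 / 6524 / 8793 / 7632 / 5852.
Period 2:
Births: 6524 × 0.053 = 346, 8793 × 0.204 = 1794 → total 2140
20–39: 2109 × 0.981 = 2069
40–59: 6524 × 0.977 = 6374
60–79: 8793 × 0.954 = 8389
80+: 7632 × 0.951 + 5852 × 0.315 = 7258 + 1843 = 9101
Giving 2140 / 2069 / 6374 / 8389 / 9101.

2140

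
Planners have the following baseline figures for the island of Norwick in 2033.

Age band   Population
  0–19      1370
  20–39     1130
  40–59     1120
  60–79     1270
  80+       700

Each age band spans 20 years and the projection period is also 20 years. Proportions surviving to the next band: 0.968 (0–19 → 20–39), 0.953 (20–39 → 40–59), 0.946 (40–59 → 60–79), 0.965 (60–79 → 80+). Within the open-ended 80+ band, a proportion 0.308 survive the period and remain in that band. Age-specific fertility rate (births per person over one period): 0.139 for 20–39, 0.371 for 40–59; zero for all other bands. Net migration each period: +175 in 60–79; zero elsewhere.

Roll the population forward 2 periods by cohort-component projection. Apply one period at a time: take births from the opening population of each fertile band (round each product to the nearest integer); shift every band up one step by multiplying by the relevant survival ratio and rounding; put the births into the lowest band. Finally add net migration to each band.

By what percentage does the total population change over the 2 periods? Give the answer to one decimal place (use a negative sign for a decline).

Numbering the groups 1..5 from youngest to oldest:
Period 1:
Births: 1130 * 0.139 = 157 ; 1120 * 0.371 = 416 → total 573
Group 2: 1370 * 0.968 = 1326
Group 3: 1130 * 0.953 = 1077
Group 4: 1120 * 0.946 = 1060
Group 5: 1270 * 0.965 + 700 * 0.308 = 1226 + 216 = 1442
Net migration: Group 4 + 175 → 1235
Population now: 0–19=573, 20–39=1326, 40–59=1077, 60–79=1235, 80+=1442
Period 2:
Births: 1326 * 0.139 = 184 ; 1077 * 0.371 = 400 → total 584
Group 2: 573 * 0.968 = 555
Group 3: 1326 * 0.953 = 1264
Group 4: 1077 * 0.946 = 1019
Group 5: 1235 * 0.965 + 1442 * 0.308 = 1192 + 444 = 1636
Net migration: Group 4 + 175 → 1194
Population now: 0–19=584, 20–39=555, 40–59=1264, 60–79=1194, 80+=1636
Total: 5590 → 5233; change = -357; percentage change = -6.4%

-6.4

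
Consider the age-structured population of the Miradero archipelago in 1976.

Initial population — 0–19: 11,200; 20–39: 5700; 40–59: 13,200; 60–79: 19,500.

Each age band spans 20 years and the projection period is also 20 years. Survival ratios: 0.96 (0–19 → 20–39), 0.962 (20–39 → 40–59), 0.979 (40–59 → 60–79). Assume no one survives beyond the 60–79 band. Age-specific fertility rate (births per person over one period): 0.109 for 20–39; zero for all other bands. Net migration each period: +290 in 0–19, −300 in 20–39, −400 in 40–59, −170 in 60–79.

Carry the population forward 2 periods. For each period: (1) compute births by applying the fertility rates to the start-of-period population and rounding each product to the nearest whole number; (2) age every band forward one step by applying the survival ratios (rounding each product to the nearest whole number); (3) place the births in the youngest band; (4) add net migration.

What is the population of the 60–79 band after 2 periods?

After projecting period 1:
Births: 5700 × 0.109 = 621
20–39: 11200 × 0.96 = 10752
40–59: 5700 × 0.962 = 5483
60–79: 13200 × 0.979 = 12923
Net migration: 0–19 + 290 → 911; 20–39 − 300 → 10452; 40–59 − 400 → 5083; 60–79 − 170 → 12753
→ [911, 10452, 5083, 12753]
After projecting period 2:
Births: 10452 × 0.109 = 1139
20–39: 911 × 0.96 = 875
40–59: 10452 × 0.962 = 10055
60–79: 5083 × 0.979 = 4976
Net migration: 0–19 + 290 → 1429; 20–39 − 300 → 575; 40–59 − 400 → 9655; 60–79 − 170 → 4806
→ [1429, 575, 9655, 4806]

4806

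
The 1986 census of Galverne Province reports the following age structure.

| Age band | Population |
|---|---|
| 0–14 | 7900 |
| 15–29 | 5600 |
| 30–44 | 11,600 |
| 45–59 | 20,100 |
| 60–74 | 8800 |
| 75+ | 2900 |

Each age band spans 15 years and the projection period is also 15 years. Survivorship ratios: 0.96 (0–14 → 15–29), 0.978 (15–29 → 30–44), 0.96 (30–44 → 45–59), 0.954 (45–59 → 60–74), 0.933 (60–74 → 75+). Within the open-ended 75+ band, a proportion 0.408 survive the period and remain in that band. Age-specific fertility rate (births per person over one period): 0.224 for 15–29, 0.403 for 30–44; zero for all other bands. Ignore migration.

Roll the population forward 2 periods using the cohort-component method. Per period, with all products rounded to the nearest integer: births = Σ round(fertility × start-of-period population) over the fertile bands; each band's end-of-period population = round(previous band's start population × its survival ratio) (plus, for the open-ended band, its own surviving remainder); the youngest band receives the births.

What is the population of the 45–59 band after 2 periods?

[period 1]
Births: 5600 * 0.224 = 1254 ; 11600 * 0.403 = 4675 — total 5929
15–29: 7900 * 0.96 = 7584
30–44: 5600 * 0.978 = 5477
45–59: 11600 * 0.96 = 11136
60–74: 20100 * 0.954 = 19175
75+: 8800 * 0.933 + 2900 * 0.408 = 8210 + 1183 = 9393
→ [5929, 7584, 5477, 11136, 19175, 9393]
[period 2]
Births: 7584 * 0.224 = 1699 ; 5477 * 0.403 = 2207 — total 3906
15–29: 5929 * 0.96 = 5692
30–44: 7584 * 0.978 = 7417
45–59: 5477 * 0.96 = 5258
60–74: 11136 * 0.954 = 10624
75+: 19175 * 0.933 + 9393 * 0.408 = 17890 + 3832 = 21722
→ [3906, 5692, 7417, 5258, 10624, 21722]

5258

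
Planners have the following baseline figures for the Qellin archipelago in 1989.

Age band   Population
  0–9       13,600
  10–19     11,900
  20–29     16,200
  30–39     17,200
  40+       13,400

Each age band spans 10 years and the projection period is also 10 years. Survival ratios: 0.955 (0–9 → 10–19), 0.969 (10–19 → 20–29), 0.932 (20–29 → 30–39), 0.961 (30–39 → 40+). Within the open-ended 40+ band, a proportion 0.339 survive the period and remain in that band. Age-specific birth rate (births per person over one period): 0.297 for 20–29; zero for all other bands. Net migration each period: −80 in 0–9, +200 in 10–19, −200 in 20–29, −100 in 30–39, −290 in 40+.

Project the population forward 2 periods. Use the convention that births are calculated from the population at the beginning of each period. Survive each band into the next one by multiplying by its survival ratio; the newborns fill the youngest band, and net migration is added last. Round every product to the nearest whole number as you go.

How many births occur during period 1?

4811

Let group 1 be 0–9 through group 5 = 40+.
Period 1.
Births: 16200 × 0.297 = 4811
Group 2: 13600 × 0.955 = 12988
Group 3: 11900 × 0.969 = 11531
Group 4: 16200 × 0.932 = 15098
Group 5: 17200 × 0.961 + 13400 × 0.339 = 16529 + 4543 = 21072
Net migration: Group 1 − 80 → 4731; Group 2 + 200 → 13188; Group 3 − 200 → 11331; Group 4 − 100 → 14998; Group 5 − 290 → 20782
Population now: 0–9=4731, 10–19=13188, 20–29=11331, 30–39=14998, 40+=20782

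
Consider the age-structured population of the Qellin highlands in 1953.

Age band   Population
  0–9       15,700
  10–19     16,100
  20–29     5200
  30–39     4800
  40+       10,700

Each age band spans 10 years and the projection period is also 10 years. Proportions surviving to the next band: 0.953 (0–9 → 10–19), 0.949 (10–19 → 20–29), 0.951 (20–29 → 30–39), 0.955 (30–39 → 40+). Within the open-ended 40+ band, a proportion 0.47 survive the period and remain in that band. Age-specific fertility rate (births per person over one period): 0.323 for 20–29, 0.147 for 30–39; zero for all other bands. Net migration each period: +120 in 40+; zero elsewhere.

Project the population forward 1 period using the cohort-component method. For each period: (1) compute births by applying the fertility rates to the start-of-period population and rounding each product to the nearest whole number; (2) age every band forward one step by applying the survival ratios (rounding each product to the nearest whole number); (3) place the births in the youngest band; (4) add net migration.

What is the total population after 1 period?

47305

After projecting period 1:
Births: 5200 × 0.323 = 1680 ; 4800 × 0.147 = 706 — total 2386
10–19: 15700 × 0.953 = 14962
20–29: 16100 × 0.949 = 15279
30–39: 5200 × 0.951 = 4945
40+: 4800 × 0.955 + 10700 × 0.47 = 4584 + 5029 = 9613
Net migration: 40+ + 120 → 9733
Giving 2386 / 14962 / 15279 / 4945 / 9733.
Total after period 1: 2386 + 14962 + 15279 + 4945 + 9733 = 47305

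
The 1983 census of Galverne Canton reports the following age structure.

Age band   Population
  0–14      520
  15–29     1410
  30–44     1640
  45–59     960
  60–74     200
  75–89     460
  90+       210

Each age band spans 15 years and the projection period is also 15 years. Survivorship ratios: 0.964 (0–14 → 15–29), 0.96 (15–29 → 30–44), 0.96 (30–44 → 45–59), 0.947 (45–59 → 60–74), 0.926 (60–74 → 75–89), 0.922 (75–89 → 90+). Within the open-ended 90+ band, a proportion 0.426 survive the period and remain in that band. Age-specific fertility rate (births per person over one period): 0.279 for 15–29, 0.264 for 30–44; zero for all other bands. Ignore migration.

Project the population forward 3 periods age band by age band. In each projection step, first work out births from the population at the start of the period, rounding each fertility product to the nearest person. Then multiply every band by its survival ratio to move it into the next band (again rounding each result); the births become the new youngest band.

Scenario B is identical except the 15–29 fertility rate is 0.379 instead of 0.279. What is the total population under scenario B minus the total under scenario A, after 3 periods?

(Groups numbered youngest = 1 to oldest = 7.)
— Period 1 —
Births: 1410 × 0.279 = 393 ; 1640 × 0.264 = 433 → 826
Group 2: 520 × 0.964 = 501
Group 3: 1410 × 0.96 = 1354
Group 4: 1640 × 0.96 = 1574
Group 5: 960 × 0.947 = 909
Group 6: 200 × 0.926 = 185
Group 7: 460 × 0.922 + 210 × 0.426 = 424 + 89 = 513
→ [826, 501, 1354, 1574, 909, 185, 513]
— Period 2 —
Births: 501 × 0.279 = 140 ; 1354 × 0.264 = 357 → 497
Group 2: 826 × 0.964 = 796
Group 3: 501 × 0.96 = 481
Group 4: 1354 × 0.96 = 1300
Group 5: 1574 × 0.947 = 1491
Group 6: 909 × 0.926 = 842
Group 7: 185 × 0.922 + 513 × 0.426 = 171 + 219 = 390
→ [497, 796, 481, 1300, 1491, 842, 390]
— Period 3 —
Births: 796 × 0.279 = 222 ; 481 × 0.264 = 127 → 349
Group 2: 497 × 0.964 = 479
Group 3: 796 × 0.96 = 764
Group 4: 481 × 0.96 = 462
Group 5: 1300 × 0.947 = 1231
Group 6: 1491 × 0.926 = 1381
Group 7: 842 × 0.922 + 390 × 0.426 = 776 + 166 = 942
→ [349, 479, 764, 462, 1231, 1381, 942]
Scenario A total after 3 periods: 5608
Scenario B projection —
— Period 1 —
Births: 1410 × 0.379 = 534 ; 1640 × 0.264 = 433 → 967
Group 2: 520 × 0.964 = 501
Group 3: 1410 × 0.96 = 1354
Group 4: 1640 × 0.96 = 1574
Group 5: 960 × 0.947 = 909
Group 6: 200 × 0.926 = 185
Group 7: 460 × 0.922 + 210 × 0.426 = 424 + 89 = 513
→ [967, 501, 1354, 1574, 909, 185, 513]
— Period 2 —
Births: 501 × 0.379 = 190 ; 1354 × 0.264 = 357 → 547
Group 2: 967 × 0.964 = 932
Group 3: 501 × 0.96 = 481
Group 4: 1354 × 0.96 = 1300
Group 5: 1574 × 0.947 = 1491
Group 6: 909 × 0.926 = 842
Group 7: 185 × 0.922 + 513 × 0.426 = 171 + 219 = 390
→ [547, 932, 481, 1300, 1491, 842, 390]
— Period 3 —
Births: 932 × 0.379 = 353 ; 481 × 0.264 = 127 → 480
Group 2: 547 × 0.964 = 527
Group 3: 932 × 0.96 = 895
Group 4: 481 × 0.96 = 462
Group 5: 1300 × 0.947 = 1231
Group 6: 1491 × 0.926 = 1381
Group 7: 842 × 0.922 + 390 × 0.426 = 776 + 166 = 942
→ [480, 527, 895, 462, 1231, 1381, 942]
Scenario B total after 3 periods: 5918
Difference B − A = 5918 − 5608 = 310

310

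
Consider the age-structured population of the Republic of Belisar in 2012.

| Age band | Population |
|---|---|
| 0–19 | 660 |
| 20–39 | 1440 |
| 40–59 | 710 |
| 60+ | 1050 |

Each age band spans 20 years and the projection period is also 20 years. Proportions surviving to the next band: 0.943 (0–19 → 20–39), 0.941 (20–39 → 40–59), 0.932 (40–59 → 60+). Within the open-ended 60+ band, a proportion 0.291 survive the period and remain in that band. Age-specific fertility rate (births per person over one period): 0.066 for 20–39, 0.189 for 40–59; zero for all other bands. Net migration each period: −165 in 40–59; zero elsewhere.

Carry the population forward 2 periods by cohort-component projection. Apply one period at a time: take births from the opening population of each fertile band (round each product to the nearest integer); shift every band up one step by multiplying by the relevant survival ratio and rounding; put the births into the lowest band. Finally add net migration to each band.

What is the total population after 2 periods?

Numbering the groups 1..4 from youngest to oldest:
— Period 1 —
Births: 1440 × 0.066 = 95, 710 × 0.189 = 134 → total 229
Group 2: 660 × 0.943 = 622
Group 3: 1440 × 0.941 = 1355
Group 4: 710 × 0.932 + 1050 × 0.291 = 662 + 306 = 968
Net migration: Group 3 − 165 → 1190
Population now: 0–19=229, 20–39=622, 40–59=1190, 60+=968
— Period 2 —
Births: 622 × 0.066 = 41, 1190 × 0.189 = 225 → total 266
Group 2: 229 × 0.943 = 216
Group 3: 622 × 0.941 = 585
Group 4: 1190 × 0.932 + 968 × 0.291 = 1109 + 282 = 1391
Net migration: Group 3 − 165 → 420
Population now: 0–19=266, 20–39=216, 40–59=420, 60+=1391
Total after period 2: 266 + 216 + 420 + 1391 = 2293

2293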